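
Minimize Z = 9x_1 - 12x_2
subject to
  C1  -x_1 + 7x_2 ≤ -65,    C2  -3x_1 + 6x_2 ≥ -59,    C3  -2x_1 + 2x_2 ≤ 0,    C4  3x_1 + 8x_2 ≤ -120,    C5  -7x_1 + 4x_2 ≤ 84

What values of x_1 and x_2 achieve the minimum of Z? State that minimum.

x_1 = -120/11, x_2 = -120/11, minimum Z = 360/11

Corner points and Z = 9x_1 - 12x_2:
  (-59/3, -59/3) → Z = 59
  (-124/21, -179/14) → Z = 702/7
  (-120/11, -120/11) → Z = 360/11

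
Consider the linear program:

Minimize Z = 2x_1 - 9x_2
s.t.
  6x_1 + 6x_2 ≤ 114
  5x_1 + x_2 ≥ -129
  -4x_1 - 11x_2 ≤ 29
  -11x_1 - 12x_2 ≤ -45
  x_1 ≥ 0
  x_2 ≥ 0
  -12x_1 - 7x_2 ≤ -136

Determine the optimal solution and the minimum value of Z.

x_1 = 3/5, x_2 = 92/5, minimum Z = -822/5

Vertices and Z = 2x_1 - 9x_2:
  (19, 0) → Z = 38
  (3/5, 92/5) → Z = -822/5
  (34/3, 0) → Z = 68/3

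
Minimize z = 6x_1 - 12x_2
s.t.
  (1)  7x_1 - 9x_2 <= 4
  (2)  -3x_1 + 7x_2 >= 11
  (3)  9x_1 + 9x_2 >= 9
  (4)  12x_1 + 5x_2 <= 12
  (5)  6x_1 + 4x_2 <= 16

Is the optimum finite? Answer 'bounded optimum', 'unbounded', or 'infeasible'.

unbounded

From the feasible point (-2/5, 7/5), moving in the direction (-9, 9) keeps every constraint satisfied while z decreases without bound.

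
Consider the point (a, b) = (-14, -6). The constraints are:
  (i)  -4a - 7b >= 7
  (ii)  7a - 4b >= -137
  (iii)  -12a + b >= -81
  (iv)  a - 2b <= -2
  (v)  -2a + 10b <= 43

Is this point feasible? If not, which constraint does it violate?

(i): 98 ≥ 7 ✓
(ii): -74 ≥ -137 ✓
(iii): 162 ≥ -81 ✓
(iv): -2 ≤ -2 ✓
(v): -32 ≤ 43 ✓

feasible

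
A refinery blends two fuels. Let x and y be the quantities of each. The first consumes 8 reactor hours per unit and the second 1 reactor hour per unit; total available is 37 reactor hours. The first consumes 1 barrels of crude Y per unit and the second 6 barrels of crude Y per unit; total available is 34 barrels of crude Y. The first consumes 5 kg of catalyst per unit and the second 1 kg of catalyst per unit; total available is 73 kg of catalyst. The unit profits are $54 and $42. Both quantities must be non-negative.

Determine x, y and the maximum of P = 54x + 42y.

Extreme points and P = 54x + 42y:
  (0, 0) → P = 0
  (0, 17/3) → P = 238
  (37/8, 0) → P = 999/4
  (4, 5) → P = 426

At the optimal vertex, 8x + y = 37 and x + 6y = 34.
Solving simultaneously gives x = 4, y = 5.

x = 4, y = 5, maximum P = 426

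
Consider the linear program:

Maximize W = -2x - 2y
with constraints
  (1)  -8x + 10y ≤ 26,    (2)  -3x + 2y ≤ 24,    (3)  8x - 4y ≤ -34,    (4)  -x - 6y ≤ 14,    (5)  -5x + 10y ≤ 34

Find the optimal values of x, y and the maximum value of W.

x = -148/29, y = -43/29, maximum W = 382/29

Extreme points and W = -2x - 2y:
  (-59/12, -4/3) → W = 25/2
  (-148/29, -43/29) → W = 382/29
  (-5, -3/2) → W = 13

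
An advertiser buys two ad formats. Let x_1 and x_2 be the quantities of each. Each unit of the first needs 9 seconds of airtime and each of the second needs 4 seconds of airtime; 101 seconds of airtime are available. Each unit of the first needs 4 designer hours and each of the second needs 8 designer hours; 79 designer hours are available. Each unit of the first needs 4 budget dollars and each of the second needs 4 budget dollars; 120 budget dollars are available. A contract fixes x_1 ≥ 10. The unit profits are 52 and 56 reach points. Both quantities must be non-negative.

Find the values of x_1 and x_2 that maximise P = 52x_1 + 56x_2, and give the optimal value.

Feasible corners and P = 52x_1 + 56x_2:
  (101/9, 0) → P = 5252/9
  (10, 0) → P = 520
  (10, 11/4) → P = 674

At the optimal vertex, 9x_1 + 4x_2 = 101 and x_1 = 10.
Solving simultaneously gives x_1 = 10, x_2 = 11/4.

x_1 = 10, x_2 = 11/4, maximum P = 674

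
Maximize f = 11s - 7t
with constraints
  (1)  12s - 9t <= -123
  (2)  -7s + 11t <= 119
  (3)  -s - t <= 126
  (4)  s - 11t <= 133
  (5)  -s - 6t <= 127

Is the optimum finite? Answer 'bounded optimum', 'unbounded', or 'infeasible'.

bounded optimum

Vertices and f = 11s - 7t:
  (-94/23, 189/23) → f = -2357/23
  (-850/41, -573/41) → f = -5339/41
  (-2111/53, -770/53) → f = -17831/53
  (-599/17, -260/17) → f = -4769/17
The feasible region has finitely many vertices and no improving ray; the maximum is -2357/23 at (-94/23, 189/23).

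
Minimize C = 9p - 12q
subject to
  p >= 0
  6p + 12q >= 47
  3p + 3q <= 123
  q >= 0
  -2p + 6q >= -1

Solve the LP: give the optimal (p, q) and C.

p = 0, q = 41, minimum C = -492

Vertices and C = 9p - 12q:
  (0, 47/12) → C = -47
  (0, 41) → C = -492
  (49/10, 22/15) → C = 53/2
  (247/8, 81/8) → C = 1251/8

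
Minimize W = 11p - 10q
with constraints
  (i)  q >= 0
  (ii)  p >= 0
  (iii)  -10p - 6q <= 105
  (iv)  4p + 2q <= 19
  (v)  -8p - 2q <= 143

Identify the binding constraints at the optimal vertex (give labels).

(ii) and (iv)

Vertices and W = 11p - 10q:
  (0, 0) → W = 0
  (19/4, 0) → W = 209/4
  (0, 19/2) → W = -95

The minimum is at (0, 19/2). Substituting into each constraint, equality holds for (ii) and (iv); the remaining constraints have slack.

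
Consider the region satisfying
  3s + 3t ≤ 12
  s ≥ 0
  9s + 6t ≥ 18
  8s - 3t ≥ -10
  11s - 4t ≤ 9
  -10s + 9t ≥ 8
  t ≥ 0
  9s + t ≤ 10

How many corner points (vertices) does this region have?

Intersecting each pair of boundary lines and keeping only the points that satisfy every inequality leaves:
  (2/11, 42/11)
  (3/4, 13/4)
  (0, 3)
  (0, 10/3)
  (38/47, 84/47)
  (82/91, 172/91)

6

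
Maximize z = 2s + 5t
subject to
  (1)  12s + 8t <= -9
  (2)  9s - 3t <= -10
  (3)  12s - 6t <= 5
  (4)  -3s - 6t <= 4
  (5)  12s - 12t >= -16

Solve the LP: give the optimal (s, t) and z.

s = -1, t = 1/3, maximum z = -1/3

Corner points and z = 2s + 5t:
  (-8/7, -2/21) → z = -58/21
  (-1, 1/3) → z = -1/3
  (-4/3, 0) → z = -8/3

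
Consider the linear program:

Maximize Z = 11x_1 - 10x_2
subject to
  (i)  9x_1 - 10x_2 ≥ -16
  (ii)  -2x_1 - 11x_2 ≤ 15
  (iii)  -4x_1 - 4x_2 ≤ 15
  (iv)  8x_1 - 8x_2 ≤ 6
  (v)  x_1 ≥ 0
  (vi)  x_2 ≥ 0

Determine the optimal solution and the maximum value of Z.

Corner points and Z = 11x_1 - 10x_2:
  (47/2, 91/4) → Z = 31
  (0, 8/5) → Z = -16
  (3/4, 0) → Z = 33/4
  (0, 0) → Z = 0

At the optimal vertex, 9x_1 - 10x_2 = -16 and 8x_1 - 8x_2 = 6.
Solving simultaneously gives x_1 = 47/2, x_2 = 91/4.

x_1 = 47/2, x_2 = 91/4, maximum Z = 31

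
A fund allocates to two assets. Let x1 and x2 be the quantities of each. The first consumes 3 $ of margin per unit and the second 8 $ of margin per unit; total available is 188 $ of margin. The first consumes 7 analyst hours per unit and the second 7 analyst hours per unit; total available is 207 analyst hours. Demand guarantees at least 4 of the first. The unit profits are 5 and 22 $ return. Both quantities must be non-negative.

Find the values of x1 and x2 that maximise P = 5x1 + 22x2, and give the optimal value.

x1 = 4, x2 = 22, maximum P = 504

Extreme points and P = 5x1 + 22x2:
  (207/7, 0) → P = 1035/7
  (4, 0) → P = 20
  (68/7, 139/7) → P = 3398/7
  (4, 22) → P = 504

The binding constraints are 3x1 + 8x2 = 188 and x1 = 4.
Solving simultaneously gives x1 = 4, x2 = 22.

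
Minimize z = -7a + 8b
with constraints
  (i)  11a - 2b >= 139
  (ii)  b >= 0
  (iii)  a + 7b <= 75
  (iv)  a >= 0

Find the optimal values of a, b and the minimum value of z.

a = 75, b = 0, minimum z = -525

Extreme points and z = -7a + 8b:
  (139/11, 0) → z = -973/11
  (1123/79, 686/79) → z = -2373/79
  (75, 0) → z = -525

At the optimal vertex, b = 0 and a + 7b = 75.
Solving simultaneously gives a = 75, b = 0.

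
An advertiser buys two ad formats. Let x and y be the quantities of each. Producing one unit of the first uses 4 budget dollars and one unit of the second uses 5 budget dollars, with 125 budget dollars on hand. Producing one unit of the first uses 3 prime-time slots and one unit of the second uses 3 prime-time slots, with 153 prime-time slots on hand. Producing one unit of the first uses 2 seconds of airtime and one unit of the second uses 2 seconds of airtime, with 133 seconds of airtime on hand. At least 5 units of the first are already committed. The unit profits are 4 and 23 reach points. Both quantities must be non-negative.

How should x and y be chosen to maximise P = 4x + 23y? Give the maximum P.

Feasible corners and P = 4x + 23y:
  (125/4, 0) → P = 125
  (5, 0) → P = 20
  (5, 21) → P = 503

At the optimal vertex, 4x + 5y = 125 and x = 5.
Solving simultaneously gives x = 5, y = 21.

x = 5, y = 21, maximum P = 503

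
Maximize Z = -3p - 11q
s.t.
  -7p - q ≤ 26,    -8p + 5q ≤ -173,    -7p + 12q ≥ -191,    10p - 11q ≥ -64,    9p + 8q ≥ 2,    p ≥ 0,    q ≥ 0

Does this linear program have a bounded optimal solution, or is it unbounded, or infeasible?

bounded optimum

Extreme points and Z = -3p - 11q:
  (117/2, 59) → Z = -1649/2
  (173/8, 0) → Z = -519/8
  (191/7, 0) → Z = -573/7
The feasible region has finitely many vertices and no improving ray; the maximum is -519/8 at (173/8, 0).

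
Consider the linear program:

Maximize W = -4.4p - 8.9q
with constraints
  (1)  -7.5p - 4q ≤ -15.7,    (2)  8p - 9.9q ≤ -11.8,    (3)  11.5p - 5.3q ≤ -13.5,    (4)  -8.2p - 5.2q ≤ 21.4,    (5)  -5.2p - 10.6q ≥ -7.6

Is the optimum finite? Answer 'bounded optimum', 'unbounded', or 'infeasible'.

infeasible

The boundaries -7.5p - 4q = -15.7 and 11.5p - 5.3q = -13.5 meet at (2921/8575, 5636/1715), but that point violates -5.2p - 10.6q ≥ -7.6. Every candidate vertex is excluded by some other constraint, so the feasible region is empty.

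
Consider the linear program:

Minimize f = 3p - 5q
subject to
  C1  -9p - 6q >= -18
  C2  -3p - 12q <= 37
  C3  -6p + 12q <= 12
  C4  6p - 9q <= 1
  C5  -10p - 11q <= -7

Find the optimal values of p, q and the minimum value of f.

Vertices and f = 3p - 5q:
  (1, 3/2) → f = -9/2
  (56/39, 11/13) → f = 1/13
  (-8/31, 27/31) → f = -159/31
  (37/78, 8/39) → f = 31/78

p = -8/31, q = 27/31, minimum f = -159/31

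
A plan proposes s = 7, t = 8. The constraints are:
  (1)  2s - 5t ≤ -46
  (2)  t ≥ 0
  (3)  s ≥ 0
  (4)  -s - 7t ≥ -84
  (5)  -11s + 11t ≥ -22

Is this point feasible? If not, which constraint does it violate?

Constraint (1): 2s - 5t = -26, which is not ≤ -46. All other constraints are satisfied.

not feasible — violates (1)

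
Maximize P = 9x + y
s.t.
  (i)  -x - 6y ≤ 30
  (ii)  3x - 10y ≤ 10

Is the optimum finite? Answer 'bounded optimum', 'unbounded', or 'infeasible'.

From the feasible point (-60/7, -25/7), moving in the direction (10, 3) keeps every constraint satisfied while P increases without bound.

unbounded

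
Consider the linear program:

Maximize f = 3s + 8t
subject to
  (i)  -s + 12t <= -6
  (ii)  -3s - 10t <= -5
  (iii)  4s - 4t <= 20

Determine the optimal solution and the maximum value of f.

s = 54/11, t = -1/11, maximum f = 14

Extreme points and f = 3s + 8t:
  (60/23, -13/46) → f = 128/23
  (54/11, -1/11) → f = 14
  (55/13, -10/13) → f = 85/13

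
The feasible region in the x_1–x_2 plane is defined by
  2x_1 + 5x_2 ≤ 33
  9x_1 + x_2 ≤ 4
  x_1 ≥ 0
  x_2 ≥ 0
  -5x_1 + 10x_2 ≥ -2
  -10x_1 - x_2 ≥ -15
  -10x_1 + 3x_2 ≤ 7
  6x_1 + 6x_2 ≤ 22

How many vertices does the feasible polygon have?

Of the 28 pairwise boundary intersections, those satisfying every inequality are:
  (42/95, 2/95)
  (5/37, 103/37)
  (0, 0)
  (0, 7/3)
  (2/5, 0)

5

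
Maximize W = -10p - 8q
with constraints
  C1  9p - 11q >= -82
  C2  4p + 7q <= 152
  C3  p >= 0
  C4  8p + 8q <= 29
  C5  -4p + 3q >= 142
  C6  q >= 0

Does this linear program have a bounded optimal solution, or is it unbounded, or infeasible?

infeasible

The boundaries p = 0 and 8p + 8q = 29 meet at (0, 29/8), but that point violates -4p + 3q ≥ 142. Every candidate vertex is excluded by some other constraint, so the feasible region is empty.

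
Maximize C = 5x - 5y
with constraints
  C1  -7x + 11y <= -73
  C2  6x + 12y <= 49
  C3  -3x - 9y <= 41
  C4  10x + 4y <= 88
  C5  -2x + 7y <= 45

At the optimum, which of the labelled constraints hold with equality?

C3 and C4

Corner points and C = 5x - 5y:
  (103/48, -253/48) → C = 445/12
  (210/23, -19/23) → C = 1145/23
  (478/39, -337/39) → C = 4075/39

The maximum is at (478/39, -337/39). Substituting into each constraint, equality holds for C3 and C4; the remaining constraints have slack.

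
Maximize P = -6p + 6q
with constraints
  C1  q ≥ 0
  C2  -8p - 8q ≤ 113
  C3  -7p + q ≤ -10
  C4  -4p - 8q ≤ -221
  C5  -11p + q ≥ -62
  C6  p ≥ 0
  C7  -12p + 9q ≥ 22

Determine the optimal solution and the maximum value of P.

Corner points and P = -6p + 6q:
  (301/60, 1507/60) → P = 603/5
  (13, 81) → P = 408
  (717/92, 2183/92) → P = 2199/23

At the optimal vertex, -7p + q = -10 and -11p + q = -62.
Solving simultaneously gives p = 13, q = 81.

p = 13, q = 81, maximum P = 408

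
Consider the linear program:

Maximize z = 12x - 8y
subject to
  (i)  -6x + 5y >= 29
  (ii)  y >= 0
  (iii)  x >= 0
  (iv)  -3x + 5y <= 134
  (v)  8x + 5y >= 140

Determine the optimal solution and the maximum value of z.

Vertices and z = 12x - 8y:
  (35, 239/5) → z = 188/5
  (111/14, 536/35) → z = -958/35
  (6/11, 1492/55) → z = -11576/55

x = 35, y = 239/5, maximum z = 188/5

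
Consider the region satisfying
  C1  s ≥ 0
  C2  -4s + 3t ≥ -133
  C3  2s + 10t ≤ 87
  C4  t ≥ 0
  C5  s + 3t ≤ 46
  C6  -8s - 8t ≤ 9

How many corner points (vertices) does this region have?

4

The feasible vertices (each the meet of two boundaries and inside every other half-plane) are:
  (0, 87/10)
  (0, 0)
  (1591/46, 41/23)
  (133/4, 0)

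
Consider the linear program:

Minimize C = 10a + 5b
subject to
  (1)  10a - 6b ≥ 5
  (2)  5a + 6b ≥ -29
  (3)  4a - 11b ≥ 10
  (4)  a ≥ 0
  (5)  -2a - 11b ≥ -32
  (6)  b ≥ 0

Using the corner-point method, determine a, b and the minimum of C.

a = 5/2, b = 0, minimum C = 25

Vertices and C = 10a + 5b:
  (7, 18/11) → C = 860/11
  (5/2, 0) → C = 25
  (16, 0) → C = 160

At the optimal vertex, 4a - 11b = 10 and b = 0.
Solving simultaneously gives a = 5/2, b = 0.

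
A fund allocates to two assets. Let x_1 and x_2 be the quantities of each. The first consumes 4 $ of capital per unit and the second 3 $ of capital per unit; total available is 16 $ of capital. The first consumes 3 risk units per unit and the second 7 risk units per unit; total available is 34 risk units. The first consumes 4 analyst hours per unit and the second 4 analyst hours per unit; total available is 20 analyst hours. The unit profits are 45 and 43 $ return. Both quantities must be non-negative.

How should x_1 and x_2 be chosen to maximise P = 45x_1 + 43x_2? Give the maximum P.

x_1 = 1, x_2 = 4, maximum P = 217

Corner points and P = 45x_1 + 43x_2:
  (0, 0) → P = 0
  (0, 34/7) → P = 1462/7
  (4, 0) → P = 180
  (1, 4) → P = 217
  (1/4, 19/4) → P = 431/2

The optimum lies where 4x_1 + 3x_2 = 16 and 4x_1 + 4x_2 = 20.
Solving simultaneously gives x_1 = 1, x_2 = 4.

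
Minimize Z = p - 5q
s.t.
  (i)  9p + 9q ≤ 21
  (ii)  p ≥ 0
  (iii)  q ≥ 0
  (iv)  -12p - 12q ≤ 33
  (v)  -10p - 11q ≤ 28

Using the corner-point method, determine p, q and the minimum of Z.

p = 0, q = 7/3, minimum Z = -35/3

The binding constraints are 9p + 9q = 21 and p = 0.
Solving simultaneously gives p = 0, q = 7/3.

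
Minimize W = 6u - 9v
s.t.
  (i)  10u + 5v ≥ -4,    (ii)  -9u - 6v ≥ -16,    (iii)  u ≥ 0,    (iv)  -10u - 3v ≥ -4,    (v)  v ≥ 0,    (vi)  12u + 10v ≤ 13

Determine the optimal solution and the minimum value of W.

u = 0, v = 13/10, minimum W = -117/10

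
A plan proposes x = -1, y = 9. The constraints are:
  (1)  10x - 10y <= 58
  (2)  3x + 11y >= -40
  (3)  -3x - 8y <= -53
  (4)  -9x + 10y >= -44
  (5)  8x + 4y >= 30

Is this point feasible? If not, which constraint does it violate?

not feasible — violates (5)

Constraint (5): 8x + 4y = 28, which is not ≥ 30. All other constraints are satisfied.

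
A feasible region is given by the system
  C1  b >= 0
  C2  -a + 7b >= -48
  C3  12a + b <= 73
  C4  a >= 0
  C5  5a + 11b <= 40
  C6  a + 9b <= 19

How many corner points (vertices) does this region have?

5

Of the 15 pairwise boundary intersections, those satisfying every inequality are:
  (73/12, 0)
  (0, 0)
  (763/127, 115/127)
  (0, 19/9)
  (151/34, 55/34)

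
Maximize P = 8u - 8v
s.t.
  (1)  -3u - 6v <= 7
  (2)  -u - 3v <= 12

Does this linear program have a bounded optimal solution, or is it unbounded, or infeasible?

From the feasible point (17, -29/3), moving in the direction (3, -1) keeps every constraint satisfied while P increases without bound.

unbounded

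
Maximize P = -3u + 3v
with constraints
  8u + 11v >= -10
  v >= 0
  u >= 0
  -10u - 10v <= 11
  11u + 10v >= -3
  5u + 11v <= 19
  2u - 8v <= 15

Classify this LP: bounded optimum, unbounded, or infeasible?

bounded optimum

Extreme points and P = -3u + 3v:
  (0, 0) → P = 0
  (19/5, 0) → P = -57/5
  (0, 19/11) → P = 57/11
The feasible region has finitely many vertices and no improving ray; the maximum is 57/11 at (0, 19/11).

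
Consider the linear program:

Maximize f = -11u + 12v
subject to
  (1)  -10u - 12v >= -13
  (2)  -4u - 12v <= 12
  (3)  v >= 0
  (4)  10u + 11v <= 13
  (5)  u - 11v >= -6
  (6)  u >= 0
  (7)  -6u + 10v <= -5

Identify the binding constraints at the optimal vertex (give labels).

(3) and (7)

Extreme points and f = -11u + 12v:
  (13/10, 0) → f = -143/10
  (95/86, 7/43) → f = -877/86
  (5/6, 0) → f = -55/6

The maximum is at (5/6, 0). Substituting into each constraint, equality holds for (3) and (7); the remaining constraints have slack.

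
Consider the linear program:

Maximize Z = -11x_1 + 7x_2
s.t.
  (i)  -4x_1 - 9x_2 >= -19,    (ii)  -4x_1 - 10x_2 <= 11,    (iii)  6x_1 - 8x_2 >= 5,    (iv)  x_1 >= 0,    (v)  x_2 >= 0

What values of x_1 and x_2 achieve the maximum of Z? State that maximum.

x_1 = 5/6, x_2 = 0, maximum Z = -55/6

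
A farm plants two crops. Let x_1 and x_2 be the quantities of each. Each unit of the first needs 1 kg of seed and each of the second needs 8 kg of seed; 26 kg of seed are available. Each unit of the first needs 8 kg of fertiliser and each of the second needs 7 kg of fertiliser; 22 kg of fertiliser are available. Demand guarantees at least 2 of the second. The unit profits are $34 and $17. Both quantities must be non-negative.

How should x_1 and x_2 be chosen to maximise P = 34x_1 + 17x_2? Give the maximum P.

x_1 = 1, x_2 = 2, maximum P = 68

Vertices and P = 34x_1 + 17x_2:
  (0, 22/7) → P = 374/7
  (0, 2) → P = 34
  (1, 2) → P = 68

The binding constraints are 8x_1 + 7x_2 = 22 and x_2 = 2.
Solving simultaneously gives x_1 = 1, x_2 = 2.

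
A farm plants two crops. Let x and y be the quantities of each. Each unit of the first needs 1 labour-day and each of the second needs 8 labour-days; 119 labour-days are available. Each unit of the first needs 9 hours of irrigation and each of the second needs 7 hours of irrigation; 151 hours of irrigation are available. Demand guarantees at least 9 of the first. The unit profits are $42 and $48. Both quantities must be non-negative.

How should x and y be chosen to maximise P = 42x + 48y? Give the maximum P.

x = 9, y = 10, maximum P = 858

Vertices and P = 42x + 48y:
  (151/9, 0) → P = 2114/3
  (9, 0) → P = 378
  (9, 10) → P = 858

The binding constraints are 9x + 7y = 151 and x = 9.
Solving simultaneously gives x = 9, y = 10.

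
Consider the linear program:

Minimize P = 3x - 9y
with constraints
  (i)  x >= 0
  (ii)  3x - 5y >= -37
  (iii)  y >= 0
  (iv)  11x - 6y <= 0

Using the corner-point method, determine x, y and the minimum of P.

Vertices and P = 3x - 9y:
  (0, 37/5) → P = -333/5
  (0, 0) → P = 0
  (6, 11) → P = -81

x = 6, y = 11, minimum P = -81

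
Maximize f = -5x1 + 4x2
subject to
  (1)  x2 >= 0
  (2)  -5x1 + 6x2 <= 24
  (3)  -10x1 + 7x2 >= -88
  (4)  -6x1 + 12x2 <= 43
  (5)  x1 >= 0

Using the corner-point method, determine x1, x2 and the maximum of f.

Corner points and f = -5x1 + 4x2:
  (44/5, 0) → f = -44
  (0, 0) → f = 0
  (1357/78, 479/39) → f = -2953/78
  (0, 43/12) → f = 43/3

x1 = 0, x2 = 43/12, maximum f = 43/3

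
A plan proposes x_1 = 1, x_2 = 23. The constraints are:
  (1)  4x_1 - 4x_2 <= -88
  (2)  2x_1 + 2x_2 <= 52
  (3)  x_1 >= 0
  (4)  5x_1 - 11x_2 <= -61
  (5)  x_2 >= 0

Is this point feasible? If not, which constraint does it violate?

(1): -88 ≤ -88 ✓
(2): 48 ≤ 52 ✓
(3): 1 ≥ 0 ✓
(4): -248 ≤ -61 ✓
(5): 23 ≥ 0 ✓

feasible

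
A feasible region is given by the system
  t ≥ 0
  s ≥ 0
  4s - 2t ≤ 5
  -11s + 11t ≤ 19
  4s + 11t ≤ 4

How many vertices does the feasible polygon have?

The feasible vertices (each the meet of two boundaries and inside every other half-plane) are:
  (0, 0)
  (1, 0)
  (0, 4/11)

3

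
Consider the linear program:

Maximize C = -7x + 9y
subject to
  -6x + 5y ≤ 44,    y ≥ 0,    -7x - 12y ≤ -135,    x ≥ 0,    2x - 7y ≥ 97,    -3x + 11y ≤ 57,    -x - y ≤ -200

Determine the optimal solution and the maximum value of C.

Extreme points and C = -7x + 9y:
  (200, 0) → C = -1400
  (1466, 405) → C = -6617
  (499/3, 101/3) → C = -2584/3
The feasible region is unbounded (it extends along (11, 3), (1, 0)), but C strictly decreases along every unbounded feasible direction, so there is no improving ray and the maximum is attained at a vertex.

x = 499/3, y = 101/3, maximum C = -2584/3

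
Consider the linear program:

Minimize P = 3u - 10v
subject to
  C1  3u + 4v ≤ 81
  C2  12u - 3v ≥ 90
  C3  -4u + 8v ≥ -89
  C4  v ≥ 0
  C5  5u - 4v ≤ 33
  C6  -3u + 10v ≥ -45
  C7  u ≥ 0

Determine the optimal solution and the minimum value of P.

u = 201/19, v = 234/19, minimum P = -1737/19

Vertices and P = 3u - 10v:
  (201/19, 234/19) → P = -1737/19
  (57/4, 153/16) → P = -423/8
  (87/11, 18/11) → P = 81/11

At the optimal vertex, 3u + 4v = 81 and 12u - 3v = 90.
Solving simultaneously gives u = 201/19, v = 234/19.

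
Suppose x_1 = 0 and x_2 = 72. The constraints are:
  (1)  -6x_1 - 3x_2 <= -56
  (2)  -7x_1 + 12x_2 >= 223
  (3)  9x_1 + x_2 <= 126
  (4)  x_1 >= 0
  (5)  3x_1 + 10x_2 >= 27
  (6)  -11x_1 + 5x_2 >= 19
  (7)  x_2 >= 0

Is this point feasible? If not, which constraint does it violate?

feasible

(1): -216 ≤ -56 ✓
(2): 864 ≥ 223 ✓
(3): 72 ≤ 126 ✓
(4): 0 ≥ 0 ✓
(5): 720 ≥ 27 ✓
(6): 360 ≥ 19 ✓
(7): 72 ≥ 0 ✓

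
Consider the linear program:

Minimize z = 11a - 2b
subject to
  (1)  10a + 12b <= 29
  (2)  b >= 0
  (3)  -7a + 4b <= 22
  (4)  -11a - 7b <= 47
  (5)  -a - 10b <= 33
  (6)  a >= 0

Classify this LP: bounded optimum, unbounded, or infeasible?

Feasible corners and z = 11a - 2b:
  (29/10, 0) → z = 319/10
  (0, 29/12) → z = -29/6
  (0, 0) → z = 0
The feasible region has finitely many vertices and no improving ray; the minimum is -29/6 at (0, 29/12).

bounded optimum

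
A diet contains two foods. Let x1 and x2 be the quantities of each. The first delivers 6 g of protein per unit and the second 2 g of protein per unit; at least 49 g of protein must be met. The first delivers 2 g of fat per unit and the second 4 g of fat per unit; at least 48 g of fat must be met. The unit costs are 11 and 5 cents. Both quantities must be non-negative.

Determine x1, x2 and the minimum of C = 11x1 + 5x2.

The feasible region is unbounded (it extends along (0, 1), (1, 0)), but C strictly increases along every unbounded feasible direction, so there is no improving ray and the minimum is attained at a vertex.

The optimum lies where 6x1 + 2x2 = 49 and 2x1 + 4x2 = 48.
Solving simultaneously gives x1 = 5, x2 = 19/2.

x1 = 5, x2 = 19/2, minimum C = 205/2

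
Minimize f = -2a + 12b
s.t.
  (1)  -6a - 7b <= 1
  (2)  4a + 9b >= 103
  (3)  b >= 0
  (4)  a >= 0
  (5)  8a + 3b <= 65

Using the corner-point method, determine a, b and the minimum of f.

a = 23/5, b = 47/5, minimum f = 518/5

Corner points and f = -2a + 12b:
  (0, 103/9) → f = 412/3
  (23/5, 47/5) → f = 518/5
  (0, 65/3) → f = 260

At the optimal vertex, 4a + 9b = 103 and 8a + 3b = 65.
Solving simultaneously gives a = 23/5, b = 47/5.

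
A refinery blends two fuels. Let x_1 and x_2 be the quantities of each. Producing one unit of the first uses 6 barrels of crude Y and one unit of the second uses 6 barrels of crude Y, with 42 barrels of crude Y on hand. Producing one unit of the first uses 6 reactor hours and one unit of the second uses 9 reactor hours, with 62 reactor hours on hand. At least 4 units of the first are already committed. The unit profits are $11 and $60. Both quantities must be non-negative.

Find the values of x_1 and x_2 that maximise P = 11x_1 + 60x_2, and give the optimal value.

Corner points and P = 11x_1 + 60x_2:
  (7, 0) → P = 77
  (4, 0) → P = 44
  (4, 3) → P = 224

x_1 = 4, x_2 = 3, maximum P = 224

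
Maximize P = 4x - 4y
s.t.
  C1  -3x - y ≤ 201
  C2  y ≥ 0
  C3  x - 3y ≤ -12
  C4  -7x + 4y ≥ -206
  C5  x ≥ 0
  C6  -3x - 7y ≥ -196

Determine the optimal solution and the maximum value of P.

x = 63/2, y = 29/2, maximum P = 68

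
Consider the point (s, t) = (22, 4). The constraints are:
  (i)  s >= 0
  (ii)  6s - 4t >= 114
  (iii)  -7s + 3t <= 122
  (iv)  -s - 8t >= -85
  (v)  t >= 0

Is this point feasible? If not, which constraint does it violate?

(i): 22 ≥ 0 ✓
(ii): 116 ≥ 114 ✓
(iii): -142 ≤ 122 ✓
(iv): -54 ≥ -85 ✓
(v): 4 ≥ 0 ✓

feasible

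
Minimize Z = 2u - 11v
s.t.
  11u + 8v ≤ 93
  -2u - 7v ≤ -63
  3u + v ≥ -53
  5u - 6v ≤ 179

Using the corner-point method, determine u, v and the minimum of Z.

u = -517/13, v = 862/13, minimum Z = -10516/13

Extreme points and Z = 2u - 11v:
  (147/61, 507/61) → Z = -5283/61
  (-517/13, 862/13) → Z = -10516/13
  (-434/19, 295/19) → Z = -4113/19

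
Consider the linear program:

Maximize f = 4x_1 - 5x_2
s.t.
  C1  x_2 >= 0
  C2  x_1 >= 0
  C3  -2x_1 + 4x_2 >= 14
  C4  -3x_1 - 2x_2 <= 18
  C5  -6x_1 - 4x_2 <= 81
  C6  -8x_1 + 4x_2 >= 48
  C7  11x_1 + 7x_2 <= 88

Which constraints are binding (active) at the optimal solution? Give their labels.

C2 and C6

Vertices and f = 4x_1 - 5x_2:
  (0, 12) → f = -60
  (0, 88/7) → f = -440/7
  (4/25, 308/25) → f = -1524/25

The maximum is at (0, 12). Substituting into each constraint, equality holds for C2 and C6; the remaining constraints have slack.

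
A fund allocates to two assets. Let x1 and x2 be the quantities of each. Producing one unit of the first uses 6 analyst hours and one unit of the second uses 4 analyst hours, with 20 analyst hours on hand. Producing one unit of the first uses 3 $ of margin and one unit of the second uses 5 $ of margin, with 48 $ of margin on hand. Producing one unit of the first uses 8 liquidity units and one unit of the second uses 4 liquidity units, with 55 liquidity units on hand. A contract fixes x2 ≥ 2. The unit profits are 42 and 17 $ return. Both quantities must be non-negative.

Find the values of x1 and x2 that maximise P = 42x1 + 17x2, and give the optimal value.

Extreme points and P = 42x1 + 17x2:
  (0, 5) → P = 85
  (0, 2) → P = 34
  (2, 2) → P = 118

x1 = 2, x2 = 2, maximum P = 118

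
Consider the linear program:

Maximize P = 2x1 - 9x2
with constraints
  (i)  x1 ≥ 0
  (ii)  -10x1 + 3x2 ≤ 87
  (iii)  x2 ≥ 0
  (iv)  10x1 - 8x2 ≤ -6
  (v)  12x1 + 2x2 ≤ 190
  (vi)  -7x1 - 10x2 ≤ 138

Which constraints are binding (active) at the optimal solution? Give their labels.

Corner points and P = 2x1 - 9x2:
  (0, 29) → P = -261
  (0, 3/4) → P = -27/4
  (99/14, 368/7) → P = -459
  (13, 17) → P = -127

The maximum is at (0, 3/4). Substituting into each constraint, equality holds for (i) and (iv); the remaining constraints have slack.

(i) and (iv)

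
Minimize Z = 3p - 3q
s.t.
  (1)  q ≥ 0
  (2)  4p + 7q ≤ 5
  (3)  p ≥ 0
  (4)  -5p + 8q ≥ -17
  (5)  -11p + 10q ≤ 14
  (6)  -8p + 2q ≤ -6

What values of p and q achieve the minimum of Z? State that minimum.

p = 13/16, q = 1/4, minimum Z = 27/16

Feasible corners and Z = 3p - 3q:
  (5/4, 0) → Z = 15/4
  (3/4, 0) → Z = 9/4
  (13/16, 1/4) → Z = 27/16

The binding constraints are 4p + 7q = 5 and -8p + 2q = -6.
Solving simultaneously gives p = 13/16, q = 1/4.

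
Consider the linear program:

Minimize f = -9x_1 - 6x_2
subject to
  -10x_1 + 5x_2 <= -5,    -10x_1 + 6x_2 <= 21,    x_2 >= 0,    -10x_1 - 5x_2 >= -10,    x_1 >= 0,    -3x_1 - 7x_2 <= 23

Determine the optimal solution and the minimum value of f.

x_1 = 3/4, x_2 = 1/2, minimum f = -39/4

Corner points and f = -9x_1 - 6x_2:
  (1/2, 0) → f = -9/2
  (3/4, 1/2) → f = -39/4
  (1, 0) → f = -9

At the optimal vertex, -10x_1 + 5x_2 = -5 and -10x_1 - 5x_2 = -10.
Solving simultaneously gives x_1 = 3/4, x_2 = 1/2.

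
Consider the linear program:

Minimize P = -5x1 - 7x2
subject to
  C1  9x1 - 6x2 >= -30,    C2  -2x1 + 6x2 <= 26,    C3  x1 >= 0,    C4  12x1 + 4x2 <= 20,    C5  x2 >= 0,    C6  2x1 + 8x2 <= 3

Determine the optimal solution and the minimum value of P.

x1 = 3/2, x2 = 0, minimum P = -15/2

Vertices and P = -5x1 - 7x2:
  (0, 0) → P = 0
  (0, 3/8) → P = -21/8
  (3/2, 0) → P = -15/2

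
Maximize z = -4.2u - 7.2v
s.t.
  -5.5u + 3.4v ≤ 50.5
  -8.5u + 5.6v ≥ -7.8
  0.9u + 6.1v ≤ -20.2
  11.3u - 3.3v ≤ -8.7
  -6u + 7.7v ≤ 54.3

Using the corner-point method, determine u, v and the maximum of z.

u = -162.8, v = -248.5, maximum z = 2472.96

The optimum lies where -5.5u + 3.4v = 50.5 and -8.5u + 5.6v = -7.8.
Solving simultaneously gives u = -814/5, v = -497/2.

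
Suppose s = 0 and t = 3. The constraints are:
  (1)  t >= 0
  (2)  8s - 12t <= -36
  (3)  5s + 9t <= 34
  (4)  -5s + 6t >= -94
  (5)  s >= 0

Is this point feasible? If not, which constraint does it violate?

(1): 3 ≥ 0 ✓
(2): -36 ≤ -36 ✓
(3): 27 ≤ 34 ✓
(4): 18 ≥ -94 ✓
(5): 0 ≥ 0 ✓

feasible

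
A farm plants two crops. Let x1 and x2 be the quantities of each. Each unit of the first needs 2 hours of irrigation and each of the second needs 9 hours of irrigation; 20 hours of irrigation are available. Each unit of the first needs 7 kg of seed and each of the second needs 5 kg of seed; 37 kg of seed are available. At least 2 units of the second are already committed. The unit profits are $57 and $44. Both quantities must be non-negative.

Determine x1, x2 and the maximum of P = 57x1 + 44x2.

x1 = 1, x2 = 2, maximum P = 145

Vertices and P = 57x1 + 44x2:
  (0, 20/9) → P = 880/9
  (0, 2) → P = 88
  (1, 2) → P = 145

The binding constraints are 2x1 + 9x2 = 20 and x2 = 2.
Solving simultaneously gives x1 = 1, x2 = 2.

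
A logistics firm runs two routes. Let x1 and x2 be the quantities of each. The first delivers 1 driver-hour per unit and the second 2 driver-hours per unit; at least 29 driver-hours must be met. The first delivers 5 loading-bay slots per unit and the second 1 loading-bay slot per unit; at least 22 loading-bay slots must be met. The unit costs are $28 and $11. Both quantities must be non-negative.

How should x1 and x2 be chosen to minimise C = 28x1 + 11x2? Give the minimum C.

The feasible region is unbounded (it extends along (0, 1), (1, 0)), but C strictly increases along every unbounded feasible direction, so there is no improving ray and the minimum is attained at a vertex.

x1 = 5/3, x2 = 41/3, minimum C = 197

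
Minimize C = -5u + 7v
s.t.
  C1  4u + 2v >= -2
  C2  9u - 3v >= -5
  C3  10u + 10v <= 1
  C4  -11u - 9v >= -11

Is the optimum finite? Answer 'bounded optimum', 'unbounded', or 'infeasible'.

From the feasible point (-8/15, 1/15), moving in the direction (9, -11) keeps every constraint satisfied while C decreases without bound.

unbounded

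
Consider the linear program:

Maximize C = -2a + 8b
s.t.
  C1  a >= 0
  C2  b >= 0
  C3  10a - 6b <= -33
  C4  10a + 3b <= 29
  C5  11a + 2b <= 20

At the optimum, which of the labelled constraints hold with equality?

C1 and C4

Extreme points and C = -2a + 8b:
  (0, 11/2) → C = 44
  (0, 29/3) → C = 232/3
  (27/43, 563/86) → C = 2198/43
  (2/13, 119/13) → C = 948/13

The maximum is at (0, 29/3). Substituting into each constraint, equality holds for C1 and C4; the remaining constraints have slack.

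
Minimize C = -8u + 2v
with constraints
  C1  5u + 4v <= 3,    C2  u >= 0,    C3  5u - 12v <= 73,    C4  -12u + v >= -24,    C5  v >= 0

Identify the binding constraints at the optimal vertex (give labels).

Extreme points and C = -8u + 2v:
  (0, 3/4) → C = 3/2
  (3/5, 0) → C = -24/5
  (0, 0) → C = 0

The minimum is at (3/5, 0). Substituting into each constraint, equality holds for C1 and C5; the remaining constraints have slack.

C1 and C5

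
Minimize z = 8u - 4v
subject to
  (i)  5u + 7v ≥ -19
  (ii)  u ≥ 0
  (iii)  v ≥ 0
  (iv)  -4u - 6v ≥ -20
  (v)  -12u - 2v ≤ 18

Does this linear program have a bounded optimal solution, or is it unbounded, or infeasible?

Corner points and z = 8u - 4v:
  (0, 0) → z = 0
  (0, 10/3) → z = -40/3
  (5, 0) → z = 40
The feasible region has finitely many vertices and no improving ray; the minimum is -40/3 at (0, 10/3).

bounded optimum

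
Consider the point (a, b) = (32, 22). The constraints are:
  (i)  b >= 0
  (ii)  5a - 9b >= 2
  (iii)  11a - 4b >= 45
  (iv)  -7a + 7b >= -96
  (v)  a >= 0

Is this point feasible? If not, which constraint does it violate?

not feasible — violates (ii)

Constraint (ii): 5a - 9b = -38, which is not ≥ 2. All other constraints are satisfied.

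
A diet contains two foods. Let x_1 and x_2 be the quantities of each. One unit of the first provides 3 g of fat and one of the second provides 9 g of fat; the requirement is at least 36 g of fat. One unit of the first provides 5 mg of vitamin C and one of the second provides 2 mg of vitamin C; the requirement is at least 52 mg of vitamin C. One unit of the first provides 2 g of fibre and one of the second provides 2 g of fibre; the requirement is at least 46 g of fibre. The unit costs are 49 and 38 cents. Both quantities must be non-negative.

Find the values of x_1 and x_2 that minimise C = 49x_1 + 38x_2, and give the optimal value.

x_1 = 2, x_2 = 21, minimum C = 896

Extreme points and C = 49x_1 + 38x_2:
  (0, 26) → C = 988
  (23, 0) → C = 1127
  (2, 21) → C = 896
The feasible region is unbounded (it extends along (0, 1), (1, 0)), but C strictly increases along every unbounded feasible direction, so there is no improving ray and the minimum is attained at a vertex.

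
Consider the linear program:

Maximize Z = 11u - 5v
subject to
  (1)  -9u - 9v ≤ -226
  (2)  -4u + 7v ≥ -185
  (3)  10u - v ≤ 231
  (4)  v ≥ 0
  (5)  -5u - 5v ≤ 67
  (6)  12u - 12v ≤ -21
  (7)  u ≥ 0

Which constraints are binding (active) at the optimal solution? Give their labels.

Extreme points and Z = 11u - 5v:
  (841/72, 967/72) → Z = 184/3
  (0, 226/9) → Z = -1130/9
  (931/36, 497/18) → Z = 1757/12
The feasible region is unbounded (it extends along (0, 1), (1, 10)), but Z strictly decreases along every unbounded feasible direction, so there is no improving ray and the maximum is attained at a vertex.

The maximum is at (931/36, 497/18). Substituting into each constraint, equality holds for (3) and (6); the remaining constraints have slack.

(3) and (6)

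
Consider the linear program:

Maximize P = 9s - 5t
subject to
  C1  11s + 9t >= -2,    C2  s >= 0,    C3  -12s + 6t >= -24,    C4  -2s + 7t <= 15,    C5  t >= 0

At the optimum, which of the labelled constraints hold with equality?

C3 and C5

Feasible corners and P = 9s - 5t:
  (0, 15/7) → P = -75/7
  (0, 0) → P = 0
  (43/12, 19/6) → P = 197/12
  (2, 0) → P = 18

The maximum is at (2, 0). Substituting into each constraint, equality holds for C3 and C5; the remaining constraints have slack.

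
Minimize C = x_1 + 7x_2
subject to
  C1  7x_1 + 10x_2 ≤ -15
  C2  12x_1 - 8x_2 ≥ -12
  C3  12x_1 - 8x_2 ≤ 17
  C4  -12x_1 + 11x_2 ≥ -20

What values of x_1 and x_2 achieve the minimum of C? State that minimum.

x_1 = -73/9, x_2 = -32/3, minimum C = -745/9

Corner points and C = x_1 + 7x_2:
  (-15/11, -6/11) → C = -57/11
  (35/197, -320/197) → C = -2205/197
  (-73/9, -32/3) → C = -745/9

The binding constraints are 12x_1 - 8x_2 = -12 and -12x_1 + 11x_2 = -20.
Solving simultaneously gives x_1 = -73/9, x_2 = -32/3.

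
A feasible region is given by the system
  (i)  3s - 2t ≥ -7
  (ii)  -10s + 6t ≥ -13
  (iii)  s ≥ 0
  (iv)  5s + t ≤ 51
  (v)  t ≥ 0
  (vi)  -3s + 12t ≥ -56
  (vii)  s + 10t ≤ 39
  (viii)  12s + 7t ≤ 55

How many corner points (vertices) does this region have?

The feasible vertices (each the meet of two boundaries and inside every other half-plane) are:
  (0, 7/2)
  (1/4, 31/8)
  (13/10, 0)
  (421/142, 197/71)
  (0, 0)
  (277/113, 413/113)

6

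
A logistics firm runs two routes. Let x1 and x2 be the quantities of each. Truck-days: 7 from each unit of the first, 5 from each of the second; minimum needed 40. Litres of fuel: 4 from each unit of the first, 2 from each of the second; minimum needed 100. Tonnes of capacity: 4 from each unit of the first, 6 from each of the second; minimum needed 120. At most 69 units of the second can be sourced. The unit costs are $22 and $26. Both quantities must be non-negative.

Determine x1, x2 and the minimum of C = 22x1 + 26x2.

Vertices and C = 22x1 + 26x2:
  (0, 50) → C = 1300
  (0, 69) → C = 1794
  (30, 0) → C = 660
  (45/2, 5) → C = 625
The feasible region is unbounded (it extends along (1, 0)), but C strictly increases along every unbounded feasible direction, so there is no improving ray and the minimum is attained at a vertex.

x1 = 45/2, x2 = 5, minimum C = 625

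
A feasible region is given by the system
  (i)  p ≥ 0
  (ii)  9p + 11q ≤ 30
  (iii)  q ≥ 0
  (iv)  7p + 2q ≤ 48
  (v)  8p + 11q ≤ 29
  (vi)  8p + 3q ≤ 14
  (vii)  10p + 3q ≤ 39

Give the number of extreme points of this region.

Of the 21 pairwise boundary intersections, those satisfying every inequality are:
  (0, 0)
  (0, 29/11)
  (1, 21/11)
  (64/61, 114/61)
  (7/4, 0)

5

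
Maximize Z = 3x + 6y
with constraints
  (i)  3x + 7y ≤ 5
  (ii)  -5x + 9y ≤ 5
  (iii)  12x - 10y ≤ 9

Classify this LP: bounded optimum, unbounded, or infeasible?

Vertices and Z = 3x + 6y:
  (5/31, 20/31) → Z = 135/31
  (113/114, 11/38) → Z = 179/38
The feasible region has finitely many vertices and no improving ray; the maximum is 179/38 at (113/114, 11/38).

bounded optimum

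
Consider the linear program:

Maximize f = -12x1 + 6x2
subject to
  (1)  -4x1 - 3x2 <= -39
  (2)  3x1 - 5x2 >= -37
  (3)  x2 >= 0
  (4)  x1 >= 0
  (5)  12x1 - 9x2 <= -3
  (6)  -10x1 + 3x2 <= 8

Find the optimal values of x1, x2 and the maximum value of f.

Extreme points and f = -12x1 + 6x2:
  (84/29, 265/29) → f = 582/29
  (19/4, 20/3) → f = -17
  (106/11, 145/11) → f = -402/11

x1 = 84/29, x2 = 265/29, maximum f = 582/29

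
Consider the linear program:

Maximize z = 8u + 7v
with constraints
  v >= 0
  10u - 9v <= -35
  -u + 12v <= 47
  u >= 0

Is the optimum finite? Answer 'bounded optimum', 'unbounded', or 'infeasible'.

Vertices and z = 8u + 7v:
  (1/37, 145/37) → z = 1023/37
  (0, 35/9) → z = 245/9
  (0, 47/12) → z = 329/12
The feasible region has finitely many vertices and no improving ray; the maximum is 1023/37 at (1/37, 145/37).

bounded optimum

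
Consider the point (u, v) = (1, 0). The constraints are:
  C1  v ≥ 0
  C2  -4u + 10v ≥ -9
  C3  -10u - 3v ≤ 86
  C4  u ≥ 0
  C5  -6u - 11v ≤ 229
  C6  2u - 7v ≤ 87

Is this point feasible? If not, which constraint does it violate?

feasible

C1: 0 ≥ 0 ✓
C2: -4 ≥ -9 ✓
C3: -10 ≤ 86 ✓
C4: 1 ≥ 0 ✓
C5: -6 ≤ 229 ✓
C6: 2 ≤ 87 ✓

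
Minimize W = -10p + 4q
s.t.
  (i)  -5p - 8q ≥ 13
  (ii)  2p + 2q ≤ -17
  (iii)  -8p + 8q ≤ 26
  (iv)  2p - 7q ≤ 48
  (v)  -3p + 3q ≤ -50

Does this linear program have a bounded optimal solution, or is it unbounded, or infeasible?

infeasible

The boundaries 2p + 2q = -17 and -8p + 8q = 26 meet at (-47/8, -21/8), but that point violates -3p + 3q ≤ -50. Every candidate vertex is excluded by some other constraint, so the feasible region is empty.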